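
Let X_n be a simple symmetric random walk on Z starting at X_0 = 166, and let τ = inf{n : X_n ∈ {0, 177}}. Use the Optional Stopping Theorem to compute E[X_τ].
E[X_τ] = 166

X_n is a martingale and τ is a bounded-mean stopping time (indeed τ is finite a.s. with bounded expectation since the walk is in a bounded region). By the OST, E[X_τ] = E[X_0] = 166. Equivalently: E[X_τ] = 177 · P(hit 177 first) + 0 · P(hit 0 first) = 177 · (166/177) = 166.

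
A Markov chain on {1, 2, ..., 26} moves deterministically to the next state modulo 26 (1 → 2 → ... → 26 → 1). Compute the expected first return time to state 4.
E[T_4 | X_0 = 4] = 26

The chain cycles deterministically, so starting at state 4 it returns in exactly 26 steps. Equivalently, the stationary distribution is uniform π_j = 1/26 for every state j, so by Kac's formula E[T_4] = 1/π_4 = 26.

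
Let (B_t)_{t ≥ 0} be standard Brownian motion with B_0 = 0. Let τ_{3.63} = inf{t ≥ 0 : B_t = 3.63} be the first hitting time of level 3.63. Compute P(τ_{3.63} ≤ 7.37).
P(τ_{3.63} ≤ 7.37) = 2(1 − Φ(3.63/√7.37)) = 2(1 − Φ(1.3371)) ≈ 0.1812

By the reflection principle for standard BM, P(τ_b ≤ t) = 2 · P(B_t ≥ b). Since B_t ~ N(0, t), P(B_t ≥ 3.63) = 1 − Φ(3.63/√t) = 1 − Φ(3.63/√7.37) = 1 − Φ(1.3371) ≈ 0.09059. Doubling: P(τ_{3.63} ≤ 7.37) ≈ 2 · 0.09059 = 0.18118 ≈ 0.1812.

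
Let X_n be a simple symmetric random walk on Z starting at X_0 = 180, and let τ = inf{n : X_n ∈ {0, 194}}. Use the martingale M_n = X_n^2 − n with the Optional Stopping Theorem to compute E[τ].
E[τ] = 2520

M_n = X_n^2 − n is a martingale (since E[X_{n+1}^2 | F_n] = X_n^2 + 1). By OST (τ has finite mean in a bounded region), E[M_τ] = E[M_0] = X_0^2 − 0 = 180^2 = 32400. Also E[M_τ] = E[X_τ^2] − E[τ]. The walk exits at 0 or 194, with P(hit 194 first) = 180/194, so E[X_τ^2] = 194^2 · 180/194 + 0 = 34920. Thus E[τ] = E[X_τ^2] − E[M_τ] = 34920 − 32400 = 2520 = 180(194 − 180) = 2520.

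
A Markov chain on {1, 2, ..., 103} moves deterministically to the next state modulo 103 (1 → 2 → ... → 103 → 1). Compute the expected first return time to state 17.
E[T_17 | X_0 = 17] = 103

The chain cycles deterministically, so starting at state 17 it returns in exactly 103 steps. Equivalently, the stationary distribution is uniform π_j = 1/103 for every state j, so by Kac's formula E[T_17] = 1/π_17 = 103.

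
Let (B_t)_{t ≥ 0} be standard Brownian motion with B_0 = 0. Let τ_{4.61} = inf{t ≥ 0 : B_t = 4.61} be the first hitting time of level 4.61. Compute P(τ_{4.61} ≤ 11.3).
P(τ_{4.61} ≤ 11.3) = 2(1 − Φ(4.61/√11.3)) = 2(1 − Φ(1.3714)) ≈ 0.1703

By the reflection principle for standard BM, P(τ_b ≤ t) = 2 · P(B_t ≥ b). Since B_t ~ N(0, t), P(B_t ≥ 4.61) = 1 − Φ(4.61/√t) = 1 − Φ(4.61/√11.3) = 1 − Φ(1.3714) ≈ 0.08513. Doubling: P(τ_{4.61} ≤ 11.3) ≈ 2 · 0.08513 = 0.17026 ≈ 0.1703.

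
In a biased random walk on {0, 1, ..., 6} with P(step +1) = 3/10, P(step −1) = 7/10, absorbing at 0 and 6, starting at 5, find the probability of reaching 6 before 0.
P(hit 6 before 0) = (1 − (7/3)^5) / (1 − (7/3)^6) = 12423/29230

Let u_k denote P(reach 6 before 0 | start at k). Boundary: u_0 = 0, u_6 = 1. Recurrence: u_k = 3/10·u_{k+1} + 7/10·u_{k-1} for 1 ≤ k ≤ 5. Try u_k = A + B·r^k with r = q/p = (7/10)/(3/10) = 7/3. Substitution satisfies the recurrence; boundary conditions give:
  u_k = (1 − r^k) / (1 − r^N) = (1 − (7/3)^5) / (1 − (7/3)^6) = 12423/29230.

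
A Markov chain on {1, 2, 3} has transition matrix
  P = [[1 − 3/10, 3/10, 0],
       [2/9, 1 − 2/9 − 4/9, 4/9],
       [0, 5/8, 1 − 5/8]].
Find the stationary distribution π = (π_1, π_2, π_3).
π = (100/331, 135/331, 96/331)

This is a birth-death chain on three states, which satisfies detailed balance: π_1 · P_{12} = π_2 · P_{21} and π_2 · P_{23} = π_3 · P_{32}.
From π_1 · 3/10 = π_2 · 2/9: π_2/π_1 = (3/10)/(2/9) = 27/20.
From π_2 · 4/9 = π_3 · 5/8: π_3/π_2 = (4/9)/(5/8) = 32/45.
Take π_1 proportional to 1; then unnormalized π = (1, 27/20, 24/25). Normalize by dividing by the sum 331/100:
  π = (100/331, 135/331, 96/331).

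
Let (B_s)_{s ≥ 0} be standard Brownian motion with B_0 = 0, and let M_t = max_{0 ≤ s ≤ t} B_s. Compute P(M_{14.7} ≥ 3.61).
P(M_{14.7} ≥ 3.61) = 2·P(B_{14.7} ≥ 3.61) = 2(1 − Φ(3.61/√14.7)) ≈ 0.3464

By the reflection principle for Brownian motion, P(M_t ≥ a) = 2 · P(B_t ≥ a) for a ≥ 0. Since B_t ~ N(0, t), P(B_t ≥ 3.61) = 1 − Φ(3.61/√t) = 1 − Φ(3.61/√14.7) = 1 − Φ(0.9416). So
  P(M_{14.7} ≥ 3.61) = 2(1 − Φ(0.9416)) ≈ 0.3464.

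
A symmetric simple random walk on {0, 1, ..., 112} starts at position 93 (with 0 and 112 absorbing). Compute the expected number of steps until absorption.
E[τ | X_0 = 93] = 1767

Let v_k = E[τ | X_0 = k]. Boundary: v_0 = v_112 = 0. Recurrence: v_k = 1 + (v_{k-1} + v_{k+1})/2 for 1 ≤ k ≤ 111. The particular solution to v_k − (v_{k-1} + v_{k+1})/2 = 1 is v_k = −k^2. Adding homogeneous solution A + B k and matching boundaries gives v_k = k (112 − k). Substituting k = 93: v_93 = 93 · 19 = 1767.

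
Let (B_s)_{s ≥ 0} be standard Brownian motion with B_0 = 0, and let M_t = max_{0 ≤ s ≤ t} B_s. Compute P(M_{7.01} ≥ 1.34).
P(M_{7.01} ≥ 1.34) = 2·P(B_{7.01} ≥ 1.34) = 2(1 − Φ(1.34/√7.01)) ≈ 0.6128

By the reflection principle for Brownian motion, P(M_t ≥ a) = 2 · P(B_t ≥ a) for a ≥ 0. Since B_t ~ N(0, t), P(B_t ≥ 1.34) = 1 − Φ(1.34/√t) = 1 − Φ(1.34/√7.01) = 1 − Φ(0.5061). So
  P(M_{7.01} ≥ 1.34) = 2(1 − Φ(0.5061)) ≈ 0.6128.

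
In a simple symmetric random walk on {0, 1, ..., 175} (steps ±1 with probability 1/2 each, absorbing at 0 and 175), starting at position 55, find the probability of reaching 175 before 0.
P(hit 175 before 0) = 55/175 = 11/35

Let u_k = P(hit 175 before 0 | start at k). Then u_0 = 0, u_175 = 1, and u_k = u_{k-1}/2 + u_{k+1}/2 for 1 ≤ k ≤ 174. This harmonic recurrence is solved by u_k = k/175, giving u_55 = 55/175 = 11/35.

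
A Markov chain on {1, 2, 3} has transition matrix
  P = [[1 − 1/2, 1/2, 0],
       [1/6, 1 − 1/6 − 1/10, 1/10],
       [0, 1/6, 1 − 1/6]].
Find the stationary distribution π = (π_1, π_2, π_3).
π = (5/29, 15/29, 9/29)

This is a birth-death chain on three states, which satisfies detailed balance: π_1 · P_{12} = π_2 · P_{21} and π_2 · P_{23} = π_3 · P_{32}.
From π_1 · 1/2 = π_2 · 1/6: π_2/π_1 = (1/2)/(1/6) = 3.
From π_2 · 1/10 = π_3 · 1/6: π_3/π_2 = (1/10)/(1/6) = 3/5.
Take π_1 proportional to 1; then unnormalized π = (1, 3, 9/5). Normalize by dividing by the sum 29/5:
  π = (5/29, 15/29, 9/29).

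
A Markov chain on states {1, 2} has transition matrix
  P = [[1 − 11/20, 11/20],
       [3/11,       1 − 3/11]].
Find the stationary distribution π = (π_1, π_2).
π_1 = 60/181, π_2 = 121/181

Solve πP = π with π_1 + π_2 = 1. From πP = π: π_1 · (1 − 11/20) + π_2 · 3/11 = π_1 ⇒ π_2 · 3/11 = π_1 · 11/20 ⇒ π_2/π_1 = (11/20)/(3/11) = 121/60. Together with π_1 + π_2 = 1:
  π_1 = (3/11)/(11/20 + 3/11) = (3/11)/(181/220) = 60/181,
  π_2 = (11/20)/(11/20 + 3/11) = (11/20)/(181/220) = 121/181.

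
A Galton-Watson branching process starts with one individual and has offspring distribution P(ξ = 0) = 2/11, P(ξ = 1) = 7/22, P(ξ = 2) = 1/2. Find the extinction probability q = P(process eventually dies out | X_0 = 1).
q = 4/11

The pgf is f(s) = 2/11 + 7/22·s + 1/2·s². The extinction probability q is the smallest fixed point of f in [0, 1]. Setting s = f(s):
  1/2·s² + (7/22 − 1)·s + 2/11 = 0
  1/2·s² − (2/11 + 1/2)·s + 2/11 = 0
which factors as (s − 1)·(1/2·s − 2/11) = 0, giving roots s = 1 and s = (2/11)/(1/2) = 4/11.
Mean offspring μ = 7/22 + 2·1/2 = 29/22 > 1 (supercritical), so q < 1. The extinction probability is the smaller root: q = (2/11)/(1/2) = 4/11.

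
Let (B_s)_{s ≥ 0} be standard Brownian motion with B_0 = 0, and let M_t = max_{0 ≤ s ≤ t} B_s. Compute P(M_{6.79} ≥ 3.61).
P(M_{6.79} ≥ 3.61) = 2·P(B_{6.79} ≥ 3.61) = 2(1 − Φ(3.61/√6.79)) ≈ 0.1659

By the reflection principle for Brownian motion, P(M_t ≥ a) = 2 · P(B_t ≥ a) for a ≥ 0. Since B_t ~ N(0, t), P(B_t ≥ 3.61) = 1 − Φ(3.61/√t) = 1 − Φ(3.61/√6.79) = 1 − Φ(1.3854). So
  P(M_{6.79} ≥ 3.61) = 2(1 − Φ(1.3854)) ≈ 0.1659.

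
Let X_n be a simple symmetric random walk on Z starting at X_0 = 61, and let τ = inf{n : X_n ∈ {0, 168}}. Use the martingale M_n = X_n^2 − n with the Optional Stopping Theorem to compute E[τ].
E[τ] = 6527

M_n = X_n^2 − n is a martingale (since E[X_{n+1}^2 | F_n] = X_n^2 + 1). By OST (τ has finite mean in a bounded region), E[M_τ] = E[M_0] = X_0^2 − 0 = 61^2 = 3721. Also E[M_τ] = E[X_τ^2] − E[τ]. The walk exits at 0 or 168, with P(hit 168 first) = 61/168, so E[X_τ^2] = 168^2 · 61/168 + 0 = 10248. Thus E[τ] = E[X_τ^2] − E[M_τ] = 10248 − 3721 = 6527 = 61(168 − 61) = 6527.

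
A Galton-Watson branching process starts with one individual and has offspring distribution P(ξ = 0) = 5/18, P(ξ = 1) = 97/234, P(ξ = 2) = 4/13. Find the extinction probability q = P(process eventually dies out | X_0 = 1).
q = 65/72

The pgf is f(s) = 5/18 + 97/234·s + 4/13·s². The extinction probability q is the smallest fixed point of f in [0, 1]. Setting s = f(s):
  4/13·s² + (97/234 − 1)·s + 5/18 = 0
  4/13·s² − (5/18 + 4/13)·s + 5/18 = 0
which factors as (s − 1)·(4/13·s − 5/18) = 0, giving roots s = 1 and s = (5/18)/(4/13) = 65/72.
Mean offspring μ = 97/234 + 2·4/13 = 241/234 > 1 (supercritical), so q < 1. The extinction probability is the smaller root: q = (5/18)/(4/13) = 65/72.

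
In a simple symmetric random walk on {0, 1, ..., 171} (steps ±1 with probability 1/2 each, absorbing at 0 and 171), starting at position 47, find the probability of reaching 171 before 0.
P(hit 171 before 0) = 47/171

Let u_k = P(hit 171 before 0 | start at k). Then u_0 = 0, u_171 = 1, and u_k = u_{k-1}/2 + u_{k+1}/2 for 1 ≤ k ≤ 170. This harmonic recurrence is solved by u_k = k/171, giving u_47 = 47/171.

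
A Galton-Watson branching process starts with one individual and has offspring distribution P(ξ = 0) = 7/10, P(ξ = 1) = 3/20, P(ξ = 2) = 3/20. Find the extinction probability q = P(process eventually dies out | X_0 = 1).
q = 1

Mean offspring μ = 0·7/10 + 1·3/20 + 2·3/20 = 9/20 ≤ 1. For μ ≤ 1 with offspring not concentrated at 1, the Galton-Watson process goes extinct almost surely, so q = 1.
(Algebraic check: The pgf is f(s) = 7/10 + 3/20·s + 3/20·s². The extinction probability q is the smallest fixed point of f in [0, 1]. Setting s = f(s):
  3/20·s² + (3/20 − 1)·s + 7/10 = 0
  3/20·s² − (7/10 + 3/20)·s + 7/10 = 0
which factors as (s − 1)·(3/20·s − 7/10) = 0, giving roots s = 1 and s = (7/10)/(3/20) = 14/3. Since 14/3 ≥ 1, the smallest root in [0, 1] is s = 1.)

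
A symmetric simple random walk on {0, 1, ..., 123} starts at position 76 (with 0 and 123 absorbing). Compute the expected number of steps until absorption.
E[τ | X_0 = 76] = 3572

Let v_k = E[τ | X_0 = k]. Boundary: v_0 = v_123 = 0. Recurrence: v_k = 1 + (v_{k-1} + v_{k+1})/2 for 1 ≤ k ≤ 122. The particular solution to v_k − (v_{k-1} + v_{k+1})/2 = 1 is v_k = −k^2. Adding homogeneous solution A + B k and matching boundaries gives v_k = k (123 − k). Substituting k = 76: v_76 = 76 · 47 = 3572.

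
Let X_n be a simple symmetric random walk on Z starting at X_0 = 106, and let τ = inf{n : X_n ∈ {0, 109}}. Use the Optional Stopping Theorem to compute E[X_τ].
E[X_τ] = 106

X_n is a martingale and τ is a bounded-mean stopping time (indeed τ is finite a.s. with bounded expectation since the walk is in a bounded region). By the OST, E[X_τ] = E[X_0] = 106. Equivalently: E[X_τ] = 109 · P(hit 109 first) + 0 · P(hit 0 first) = 109 · (106/109) = 106.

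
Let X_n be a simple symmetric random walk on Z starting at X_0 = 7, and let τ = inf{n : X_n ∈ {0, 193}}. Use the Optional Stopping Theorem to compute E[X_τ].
E[X_τ] = 7

X_n is a martingale and τ is a bounded-mean stopping time (indeed τ is finite a.s. with bounded expectation since the walk is in a bounded region). By the OST, E[X_τ] = E[X_0] = 7. Equivalently: E[X_τ] = 193 · P(hit 193 first) + 0 · P(hit 0 first) = 193 · (7/193) = 7.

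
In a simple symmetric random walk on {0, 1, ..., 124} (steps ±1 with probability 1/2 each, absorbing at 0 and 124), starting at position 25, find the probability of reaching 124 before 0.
P(hit 124 before 0) = 25/124

Let u_k = P(hit 124 before 0 | start at k). Then u_0 = 0, u_124 = 1, and u_k = u_{k-1}/2 + u_{k+1}/2 for 1 ≤ k ≤ 123. This harmonic recurrence is solved by u_k = k/124, giving u_25 = 25/124.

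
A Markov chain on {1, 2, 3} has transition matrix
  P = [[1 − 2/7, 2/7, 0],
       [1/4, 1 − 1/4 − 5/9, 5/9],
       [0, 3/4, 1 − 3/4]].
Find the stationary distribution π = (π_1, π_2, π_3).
π = (189/565, 216/565, 32/113)

This is a birth-death chain on three states, which satisfies detailed balance: π_1 · P_{12} = π_2 · P_{21} and π_2 · P_{23} = π_3 · P_{32}.
From π_1 · 2/7 = π_2 · 1/4: π_2/π_1 = (2/7)/(1/4) = 8/7.
From π_2 · 5/9 = π_3 · 3/4: π_3/π_2 = (5/9)/(3/4) = 20/27.
Take π_1 proportional to 1; then unnormalized π = (1, 8/7, 160/189). Normalize by dividing by the sum 565/189:
  π = (189/565, 216/565, 32/113).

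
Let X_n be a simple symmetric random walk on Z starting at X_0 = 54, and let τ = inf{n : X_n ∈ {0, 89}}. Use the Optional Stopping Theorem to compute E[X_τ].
E[X_τ] = 54

X_n is a martingale and τ is a bounded-mean stopping time (indeed τ is finite a.s. with bounded expectation since the walk is in a bounded region). By the OST, E[X_τ] = E[X_0] = 54. Equivalently: E[X_τ] = 89 · P(hit 89 first) + 0 · P(hit 0 first) = 89 · (54/89) = 54.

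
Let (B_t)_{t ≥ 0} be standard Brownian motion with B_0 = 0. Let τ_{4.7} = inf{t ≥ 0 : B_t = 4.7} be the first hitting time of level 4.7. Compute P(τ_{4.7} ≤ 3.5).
P(τ_{4.7} ≤ 3.5) = 2(1 − Φ(4.7/√3.5)) = 2(1 − Φ(2.5123)) ≈ 0.0120

By the reflection principle for standard BM, P(τ_b ≤ t) = 2 · P(B_t ≥ b). Since B_t ~ N(0, t), P(B_t ≥ 4.7) = 1 − Φ(4.7/√t) = 1 − Φ(4.7/√3.5) = 1 − Φ(2.5123) ≈ 0.00600. Doubling: P(τ_{4.7} ≤ 3.5) ≈ 2 · 0.00600 = 0.01200 ≈ 0.0120.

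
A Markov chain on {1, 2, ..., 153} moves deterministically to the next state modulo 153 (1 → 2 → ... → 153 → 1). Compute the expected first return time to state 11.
E[T_11 | X_0 = 11] = 153

The chain cycles deterministically, so starting at state 11 it returns in exactly 153 steps. Equivalently, the stationary distribution is uniform π_j = 1/153 for every state j, so by Kac's formula E[T_11] = 1/π_11 = 153.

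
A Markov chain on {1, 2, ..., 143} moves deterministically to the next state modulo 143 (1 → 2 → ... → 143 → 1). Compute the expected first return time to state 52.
E[T_52 | X_0 = 52] = 143

The chain cycles deterministically, so starting at state 52 it returns in exactly 143 steps. Equivalently, the stationary distribution is uniform π_j = 1/143 for every state j, so by Kac's formula E[T_52] = 1/π_52 = 143.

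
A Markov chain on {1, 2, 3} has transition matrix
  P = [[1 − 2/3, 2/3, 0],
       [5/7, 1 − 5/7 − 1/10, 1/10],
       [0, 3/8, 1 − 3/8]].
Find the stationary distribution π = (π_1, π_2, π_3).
π = (225/491, 210/491, 56/491)

This is a birth-death chain on three states, which satisfies detailed balance: π_1 · P_{12} = π_2 · P_{21} and π_2 · P_{23} = π_3 · P_{32}.
From π_1 · 2/3 = π_2 · 5/7: π_2/π_1 = (2/3)/(5/7) = 14/15.
From π_2 · 1/10 = π_3 · 3/8: π_3/π_2 = (1/10)/(3/8) = 4/15.
Take π_1 proportional to 1; then unnormalized π = (1, 14/15, 56/225). Normalize by dividing by the sum 491/225:
  π = (225/491, 210/491, 56/491).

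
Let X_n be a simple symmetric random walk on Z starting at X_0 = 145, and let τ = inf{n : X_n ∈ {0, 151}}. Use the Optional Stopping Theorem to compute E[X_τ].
E[X_τ] = 145

X_n is a martingale and τ is a bounded-mean stopping time (indeed τ is finite a.s. with bounded expectation since the walk is in a bounded region). By the OST, E[X_τ] = E[X_0] = 145. Equivalently: E[X_τ] = 151 · P(hit 151 first) + 0 · P(hit 0 first) = 151 · (145/151) = 145.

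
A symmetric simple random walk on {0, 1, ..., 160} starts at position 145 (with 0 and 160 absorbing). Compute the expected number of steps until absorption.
E[τ | X_0 = 145] = 2175

Let v_k = E[τ | X_0 = k]. Boundary: v_0 = v_160 = 0. Recurrence: v_k = 1 + (v_{k-1} + v_{k+1})/2 for 1 ≤ k ≤ 159. The particular solution to v_k − (v_{k-1} + v_{k+1})/2 = 1 is v_k = −k^2. Adding homogeneous solution A + B k and matching boundaries gives v_k = k (160 − k). Substituting k = 145: v_145 = 145 · 15 = 2175.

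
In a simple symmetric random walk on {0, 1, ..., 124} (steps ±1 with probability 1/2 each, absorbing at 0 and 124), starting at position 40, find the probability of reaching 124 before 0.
P(hit 124 before 0) = 40/124 = 10/31

Let u_k = P(hit 124 before 0 | start at k). Then u_0 = 0, u_124 = 1, and u_k = u_{k-1}/2 + u_{k+1}/2 for 1 ≤ k ≤ 123. This harmonic recurrence is solved by u_k = k/124, giving u_40 = 40/124 = 10/31.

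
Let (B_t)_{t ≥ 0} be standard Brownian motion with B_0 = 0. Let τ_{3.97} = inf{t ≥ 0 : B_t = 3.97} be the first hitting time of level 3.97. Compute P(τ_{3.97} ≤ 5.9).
P(τ_{3.97} ≤ 5.9) = 2(1 − Φ(3.97/√5.9)) = 2(1 − Φ(1.6344)) ≈ 0.1022

By the reflection principle for standard BM, P(τ_b ≤ t) = 2 · P(B_t ≥ b). Since B_t ~ N(0, t), P(B_t ≥ 3.97) = 1 − Φ(3.97/√t) = 1 − Φ(3.97/√5.9) = 1 − Φ(1.6344) ≈ 0.05109. Doubling: P(τ_{3.97} ≤ 5.9) ≈ 2 · 0.05109 = 0.10218 ≈ 0.1022.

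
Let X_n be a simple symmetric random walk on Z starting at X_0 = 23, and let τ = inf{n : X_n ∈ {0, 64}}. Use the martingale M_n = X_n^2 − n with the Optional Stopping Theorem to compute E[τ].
E[τ] = 943

M_n = X_n^2 − n is a martingale (since E[X_{n+1}^2 | F_n] = X_n^2 + 1). By OST (τ has finite mean in a bounded region), E[M_τ] = E[M_0] = X_0^2 − 0 = 23^2 = 529. Also E[M_τ] = E[X_τ^2] − E[τ]. The walk exits at 0 or 64, with P(hit 64 first) = 23/64, so E[X_τ^2] = 64^2 · 23/64 + 0 = 1472. Thus E[τ] = E[X_τ^2] − E[M_τ] = 1472 − 529 = 943 = 23(64 − 23) = 943.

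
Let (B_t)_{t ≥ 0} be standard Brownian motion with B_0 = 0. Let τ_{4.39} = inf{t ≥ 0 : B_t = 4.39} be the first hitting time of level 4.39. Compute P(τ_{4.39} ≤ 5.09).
P(τ_{4.39} ≤ 5.09) = 2(1 − Φ(4.39/√5.09)) = 2(1 − Φ(1.9458)) ≈ 0.0517

By the reflection principle for standard BM, P(τ_b ≤ t) = 2 · P(B_t ≥ b). Since B_t ~ N(0, t), P(B_t ≥ 4.39) = 1 − Φ(4.39/√t) = 1 − Φ(4.39/√5.09) = 1 − Φ(1.9458) ≈ 0.02584. Doubling: P(τ_{4.39} ≤ 5.09) ≈ 2 · 0.02584 = 0.05168 ≈ 0.0517.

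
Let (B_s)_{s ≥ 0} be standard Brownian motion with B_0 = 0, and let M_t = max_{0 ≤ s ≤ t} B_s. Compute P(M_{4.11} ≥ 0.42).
P(M_{4.11} ≥ 0.42) = 2·P(B_{4.11} ≥ 0.42) = 2(1 − Φ(0.42/√4.11)) ≈ 0.8359

By the reflection principle for Brownian motion, P(M_t ≥ a) = 2 · P(B_t ≥ a) for a ≥ 0. Since B_t ~ N(0, t), P(B_t ≥ 0.42) = 1 − Φ(0.42/√t) = 1 − Φ(0.42/√4.11) = 1 − Φ(0.2072). So
  P(M_{4.11} ≥ 0.42) = 2(1 − Φ(0.2072)) ≈ 0.8359.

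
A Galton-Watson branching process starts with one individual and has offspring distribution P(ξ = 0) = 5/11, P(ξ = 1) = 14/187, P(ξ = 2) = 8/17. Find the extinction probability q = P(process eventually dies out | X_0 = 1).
q = 85/88

The pgf is f(s) = 5/11 + 14/187·s + 8/17·s². The extinction probability q is the smallest fixed point of f in [0, 1]. Setting s = f(s):
  8/17·s² + (14/187 − 1)·s + 5/11 = 0
  8/17·s² − (5/11 + 8/17)·s + 5/11 = 0
which factors as (s − 1)·(8/17·s − 5/11) = 0, giving roots s = 1 and s = (5/11)/(8/17) = 85/88.
Mean offspring μ = 14/187 + 2·8/17 = 190/187 > 1 (supercritical), so q < 1. The extinction probability is the smaller root: q = (5/11)/(8/17) = 85/88.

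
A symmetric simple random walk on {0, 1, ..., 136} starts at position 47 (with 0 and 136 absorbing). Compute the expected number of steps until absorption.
E[τ | X_0 = 47] = 4183

Let v_k = E[τ | X_0 = k]. Boundary: v_0 = v_136 = 0. Recurrence: v_k = 1 + (v_{k-1} + v_{k+1})/2 for 1 ≤ k ≤ 135. The particular solution to v_k − (v_{k-1} + v_{k+1})/2 = 1 is v_k = −k^2. Adding homogeneous solution A + B k and matching boundaries gives v_k = k (136 − k). Substituting k = 47: v_47 = 47 · 89 = 4183.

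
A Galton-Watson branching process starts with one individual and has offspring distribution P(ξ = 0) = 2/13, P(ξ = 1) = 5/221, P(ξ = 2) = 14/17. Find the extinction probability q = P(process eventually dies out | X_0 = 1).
q = 17/91

The pgf is f(s) = 2/13 + 5/221·s + 14/17·s². The extinction probability q is the smallest fixed point of f in [0, 1]. Setting s = f(s):
  14/17·s² + (5/221 − 1)·s + 2/13 = 0
  14/17·s² − (2/13 + 14/17)·s + 2/13 = 0
which factors as (s − 1)·(14/17·s − 2/13) = 0, giving roots s = 1 and s = (2/13)/(14/17) = 17/91.
Mean offspring μ = 5/221 + 2·14/17 = 369/221 > 1 (supercritical), so q < 1. The extinction probability is the smaller root: q = (2/13)/(14/17) = 17/91.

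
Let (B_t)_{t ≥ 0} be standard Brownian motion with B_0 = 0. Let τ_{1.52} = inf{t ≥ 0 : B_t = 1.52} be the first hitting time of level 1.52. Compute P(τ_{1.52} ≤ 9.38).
P(τ_{1.52} ≤ 9.38) = 2(1 − Φ(1.52/√9.38)) = 2(1 − Φ(0.4963)) ≈ 0.6197

By the reflection principle for standard BM, P(τ_b ≤ t) = 2 · P(B_t ≥ b). Since B_t ~ N(0, t), P(B_t ≥ 1.52) = 1 − Φ(1.52/√t) = 1 − Φ(1.52/√9.38) = 1 − Φ(0.4963) ≈ 0.30984. Doubling: P(τ_{1.52} ≤ 9.38) ≈ 2 · 0.30984 = 0.61968 ≈ 0.6197.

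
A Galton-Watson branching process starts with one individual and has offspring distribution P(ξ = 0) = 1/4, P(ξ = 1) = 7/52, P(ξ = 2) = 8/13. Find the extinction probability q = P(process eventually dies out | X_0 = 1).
q = 13/32

The pgf is f(s) = 1/4 + 7/52·s + 8/13·s². The extinction probability q is the smallest fixed point of f in [0, 1]. Setting s = f(s):
  8/13·s² + (7/52 − 1)·s + 1/4 = 0
  8/13·s² − (1/4 + 8/13)·s + 1/4 = 0
which factors as (s − 1)·(8/13·s − 1/4) = 0, giving roots s = 1 and s = (1/4)/(8/13) = 13/32.
Mean offspring μ = 7/52 + 2·8/13 = 71/52 > 1 (supercritical), so q < 1. The extinction probability is the smaller root: q = (1/4)/(8/13) = 13/32.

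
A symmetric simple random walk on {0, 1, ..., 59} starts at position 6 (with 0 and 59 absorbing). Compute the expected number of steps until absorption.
E[τ | X_0 = 6] = 318

Let v_k = E[τ | X_0 = k]. Boundary: v_0 = v_59 = 0. Recurrence: v_k = 1 + (v_{k-1} + v_{k+1})/2 for 1 ≤ k ≤ 58. The particular solution to v_k − (v_{k-1} + v_{k+1})/2 = 1 is v_k = −k^2. Adding homogeneous solution A + B k and matching boundaries gives v_k = k (59 − k). Substituting k = 6: v_6 = 6 · 53 = 318.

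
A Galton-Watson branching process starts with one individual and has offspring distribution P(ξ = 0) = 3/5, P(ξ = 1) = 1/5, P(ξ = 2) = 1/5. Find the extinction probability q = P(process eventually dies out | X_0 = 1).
q = 1

Mean offspring μ = 0·3/5 + 1·1/5 + 2·1/5 = 3/5 ≤ 1. For μ ≤ 1 with offspring not concentrated at 1, the Galton-Watson process goes extinct almost surely, so q = 1.
(Algebraic check: The pgf is f(s) = 3/5 + 1/5·s + 1/5·s². The extinction probability q is the smallest fixed point of f in [0, 1]. Setting s = f(s):
  1/5·s² + (1/5 − 1)·s + 3/5 = 0
  1/5·s² − (3/5 + 1/5)·s + 3/5 = 0
which factors as (s − 1)·(1/5·s − 3/5) = 0, giving roots s = 1 and s = (3/5)/(1/5) = 3. Since 3 ≥ 1, the smallest root in [0, 1] is s = 1.)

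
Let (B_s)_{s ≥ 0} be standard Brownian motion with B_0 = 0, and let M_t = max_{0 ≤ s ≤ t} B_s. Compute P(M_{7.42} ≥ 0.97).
P(M_{7.42} ≥ 0.97) = 2·P(B_{7.42} ≥ 0.97) = 2(1 − Φ(0.97/√7.42)) ≈ 0.7218

By the reflection principle for Brownian motion, P(M_t ≥ a) = 2 · P(B_t ≥ a) for a ≥ 0. Since B_t ~ N(0, t), P(B_t ≥ 0.97) = 1 − Φ(0.97/√t) = 1 − Φ(0.97/√7.42) = 1 − Φ(0.3561). So
  P(M_{7.42} ≥ 0.97) = 2(1 − Φ(0.3561)) ≈ 0.7218.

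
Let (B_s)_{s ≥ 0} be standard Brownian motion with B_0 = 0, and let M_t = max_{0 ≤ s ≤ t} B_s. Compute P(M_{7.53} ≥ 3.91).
P(M_{7.53} ≥ 3.91) = 2·P(B_{7.53} ≥ 3.91) = 2(1 − Φ(3.91/√7.53)) ≈ 0.1542

By the reflection principle for Brownian motion, P(M_t ≥ a) = 2 · P(B_t ≥ a) for a ≥ 0. Since B_t ~ N(0, t), P(B_t ≥ 3.91) = 1 − Φ(3.91/√t) = 1 − Φ(3.91/√7.53) = 1 − Φ(1.4249). So
  P(M_{7.53} ≥ 3.91) = 2(1 − Φ(1.4249)) ≈ 0.1542.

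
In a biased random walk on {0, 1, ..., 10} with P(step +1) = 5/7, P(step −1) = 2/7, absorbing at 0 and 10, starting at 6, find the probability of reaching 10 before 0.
P(hit 10 before 0) = (1 − (2/5)^6) / (1 − (2/5)^10) = 463125/464981

Let u_k denote P(reach 10 before 0 | start at k). Boundary: u_0 = 0, u_10 = 1. Recurrence: u_k = 5/7·u_{k+1} + 2/7·u_{k-1} for 1 ≤ k ≤ 9. Try u_k = A + B·r^k with r = q/p = (2/7)/(5/7) = 2/5. Substitution satisfies the recurrence; boundary conditions give:
  u_k = (1 − r^k) / (1 − r^N) = (1 − (2/5)^6) / (1 − (2/5)^10) = 463125/464981.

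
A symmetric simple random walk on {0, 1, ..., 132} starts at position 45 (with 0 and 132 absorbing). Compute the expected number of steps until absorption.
E[τ | X_0 = 45] = 3915

Let v_k = E[τ | X_0 = k]. Boundary: v_0 = v_132 = 0. Recurrence: v_k = 1 + (v_{k-1} + v_{k+1})/2 for 1 ≤ k ≤ 131. The particular solution to v_k − (v_{k-1} + v_{k+1})/2 = 1 is v_k = −k^2. Adding homogeneous solution A + B k and matching boundaries gives v_k = k (132 − k). Substituting k = 45: v_45 = 45 · 87 = 3915.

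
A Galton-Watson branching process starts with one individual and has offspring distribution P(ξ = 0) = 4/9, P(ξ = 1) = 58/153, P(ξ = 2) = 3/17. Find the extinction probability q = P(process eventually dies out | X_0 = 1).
q = 1

Mean offspring μ = 0·4/9 + 1·58/153 + 2·3/17 = 112/153 ≤ 1. For μ ≤ 1 with offspring not concentrated at 1, the Galton-Watson process goes extinct almost surely, so q = 1.
(Algebraic check: The pgf is f(s) = 4/9 + 58/153·s + 3/17·s². The extinction probability q is the smallest fixed point of f in [0, 1]. Setting s = f(s):
  3/17·s² + (58/153 − 1)·s + 4/9 = 0
  3/17·s² − (4/9 + 3/17)·s + 4/9 = 0
which factors as (s − 1)·(3/17·s − 4/9) = 0, giving roots s = 1 and s = (4/9)/(3/17) = 68/27. Since 68/27 ≥ 1, the smallest root in [0, 1] is s = 1.)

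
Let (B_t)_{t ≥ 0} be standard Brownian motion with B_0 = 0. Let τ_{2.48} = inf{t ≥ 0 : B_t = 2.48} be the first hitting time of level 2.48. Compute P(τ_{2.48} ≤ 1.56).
P(τ_{2.48} ≤ 1.56) = 2(1 − Φ(2.48/√1.56)) = 2(1 − Φ(1.9856)) ≈ 0.0471

By the reflection principle for standard BM, P(τ_b ≤ t) = 2 · P(B_t ≥ b). Since B_t ~ N(0, t), P(B_t ≥ 2.48) = 1 − Φ(2.48/√t) = 1 − Φ(2.48/√1.56) = 1 − Φ(1.9856) ≈ 0.02354. Doubling: P(τ_{2.48} ≤ 1.56) ≈ 2 · 0.02354 = 0.04708 ≈ 0.0471.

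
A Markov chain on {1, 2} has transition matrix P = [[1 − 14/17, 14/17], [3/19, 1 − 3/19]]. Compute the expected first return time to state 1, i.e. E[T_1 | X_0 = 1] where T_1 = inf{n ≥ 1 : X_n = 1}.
E[T_1 | X_0 = 1] = 1/π_1 = 317/51

For an irreducible recurrent Markov chain with stationary distribution π, E[T_i | X_0 = i] = 1/π_i (Kac's formula). Here π_1 = (3/19)/(14/17 + 3/19) = (3/19)/(317/323) = 51/317, so E[T_1 | X_0 = 1] = 1/π_1 = (14/17 + 3/19)/(3/19) = (317/323)/(3/19) = 317/51.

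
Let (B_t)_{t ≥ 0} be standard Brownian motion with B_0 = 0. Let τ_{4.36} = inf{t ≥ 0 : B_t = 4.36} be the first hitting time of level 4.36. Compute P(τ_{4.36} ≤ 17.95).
P(τ_{4.36} ≤ 17.95) = 2(1 − Φ(4.36/√17.95)) = 2(1 − Φ(1.0291)) ≈ 0.3034

By the reflection principle for standard BM, P(τ_b ≤ t) = 2 · P(B_t ≥ b). Since B_t ~ N(0, t), P(B_t ≥ 4.36) = 1 − Φ(4.36/√t) = 1 − Φ(4.36/√17.95) = 1 − Φ(1.0291) ≈ 0.15172. Doubling: P(τ_{4.36} ≤ 17.95) ≈ 2 · 0.15172 = 0.30344 ≈ 0.3034.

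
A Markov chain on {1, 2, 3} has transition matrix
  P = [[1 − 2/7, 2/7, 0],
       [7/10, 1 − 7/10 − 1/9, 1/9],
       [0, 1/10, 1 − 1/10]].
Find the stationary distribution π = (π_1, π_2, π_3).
π = (441/821, 180/821, 200/821)

This is a birth-death chain on three states, which satisfies detailed balance: π_1 · P_{12} = π_2 · P_{21} and π_2 · P_{23} = π_3 · P_{32}.
From π_1 · 2/7 = π_2 · 7/10: π_2/π_1 = (2/7)/(7/10) = 20/49.
From π_2 · 1/9 = π_3 · 1/10: π_3/π_2 = (1/9)/(1/10) = 10/9.
Take π_1 proportional to 1; then unnormalized π = (1, 20/49, 200/441). Normalize by dividing by the sum 821/441:
  π = (441/821, 180/821, 200/821).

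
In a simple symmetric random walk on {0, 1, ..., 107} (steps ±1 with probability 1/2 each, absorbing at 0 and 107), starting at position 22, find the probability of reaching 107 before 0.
P(hit 107 before 0) = 22/107

Let u_k = P(hit 107 before 0 | start at k). Then u_0 = 0, u_107 = 1, and u_k = u_{k-1}/2 + u_{k+1}/2 for 1 ≤ k ≤ 106. This harmonic recurrence is solved by u_k = k/107, giving u_22 = 22/107.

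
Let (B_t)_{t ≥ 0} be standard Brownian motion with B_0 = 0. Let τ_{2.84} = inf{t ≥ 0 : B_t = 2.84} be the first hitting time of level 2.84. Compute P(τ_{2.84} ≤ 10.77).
P(τ_{2.84} ≤ 10.77) = 2(1 − Φ(2.84/√10.77)) = 2(1 − Φ(0.8654)) ≈ 0.3868

By the reflection principle for standard BM, P(τ_b ≤ t) = 2 · P(B_t ≥ b). Since B_t ~ N(0, t), P(B_t ≥ 2.84) = 1 − Φ(2.84/√t) = 1 − Φ(2.84/√10.77) = 1 − Φ(0.8654) ≈ 0.19341. Doubling: P(τ_{2.84} ≤ 10.77) ≈ 2 · 0.19341 = 0.38682 ≈ 0.3868.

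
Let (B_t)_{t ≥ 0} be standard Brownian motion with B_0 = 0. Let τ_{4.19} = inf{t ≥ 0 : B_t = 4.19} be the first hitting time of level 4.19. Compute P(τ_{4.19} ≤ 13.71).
P(τ_{4.19} ≤ 13.71) = 2(1 − Φ(4.19/√13.71)) = 2(1 − Φ(1.1316)) ≈ 0.2578

By the reflection principle for standard BM, P(τ_b ≤ t) = 2 · P(B_t ≥ b). Since B_t ~ N(0, t), P(B_t ≥ 4.19) = 1 − Φ(4.19/√t) = 1 − Φ(4.19/√13.71) = 1 − Φ(1.1316) ≈ 0.12890. Doubling: P(τ_{4.19} ≤ 13.71) ≈ 2 · 0.12890 = 0.25780 ≈ 0.2578.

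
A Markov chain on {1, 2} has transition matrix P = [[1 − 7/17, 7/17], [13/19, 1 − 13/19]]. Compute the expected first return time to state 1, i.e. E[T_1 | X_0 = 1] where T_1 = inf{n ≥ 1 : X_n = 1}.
E[T_1 | X_0 = 1] = 1/π_1 = 354/221

For an irreducible recurrent Markov chain with stationary distribution π, E[T_i | X_0 = i] = 1/π_i (Kac's formula). Here π_1 = (13/19)/(7/17 + 13/19) = (13/19)/(354/323) = 221/354, so E[T_1 | X_0 = 1] = 1/π_1 = (7/17 + 13/19)/(13/19) = (354/323)/(13/19) = 354/221.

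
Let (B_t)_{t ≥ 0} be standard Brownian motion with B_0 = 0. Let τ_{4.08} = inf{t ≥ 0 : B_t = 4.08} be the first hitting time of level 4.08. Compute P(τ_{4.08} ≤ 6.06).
P(τ_{4.08} ≤ 6.06) = 2(1 − Φ(4.08/√6.06)) = 2(1 − Φ(1.6574)) ≈ 0.0974

By the reflection principle for standard BM, P(τ_b ≤ t) = 2 · P(B_t ≥ b). Since B_t ~ N(0, t), P(B_t ≥ 4.08) = 1 − Φ(4.08/√t) = 1 − Φ(4.08/√6.06) = 1 − Φ(1.6574) ≈ 0.04872. Doubling: P(τ_{4.08} ≤ 6.06) ≈ 2 · 0.04872 = 0.09744 ≈ 0.0974.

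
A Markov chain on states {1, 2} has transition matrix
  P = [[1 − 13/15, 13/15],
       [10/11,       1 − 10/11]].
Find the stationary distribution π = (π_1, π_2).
π_1 = 150/293, π_2 = 143/293

Solve πP = π with π_1 + π_2 = 1. From πP = π: π_1 · (1 − 13/15) + π_2 · 10/11 = π_1 ⇒ π_2 · 10/11 = π_1 · 13/15 ⇒ π_2/π_1 = (13/15)/(10/11) = 143/150. Together with π_1 + π_2 = 1:
  π_1 = (10/11)/(13/15 + 10/11) = (10/11)/(293/165) = 150/293,
  π_2 = (13/15)/(13/15 + 10/11) = (13/15)/(293/165) = 143/293.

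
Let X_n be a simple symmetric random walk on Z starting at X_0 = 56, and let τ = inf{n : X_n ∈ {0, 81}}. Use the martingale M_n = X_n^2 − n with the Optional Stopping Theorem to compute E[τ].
E[τ] = 1400

M_n = X_n^2 − n is a martingale (since E[X_{n+1}^2 | F_n] = X_n^2 + 1). By OST (τ has finite mean in a bounded region), E[M_τ] = E[M_0] = X_0^2 − 0 = 56^2 = 3136. Also E[M_τ] = E[X_τ^2] − E[τ]. The walk exits at 0 or 81, with P(hit 81 first) = 56/81, so E[X_τ^2] = 81^2 · 56/81 + 0 = 4536. Thus E[τ] = E[X_τ^2] − E[M_τ] = 4536 − 3136 = 1400 = 56(81 − 56) = 1400.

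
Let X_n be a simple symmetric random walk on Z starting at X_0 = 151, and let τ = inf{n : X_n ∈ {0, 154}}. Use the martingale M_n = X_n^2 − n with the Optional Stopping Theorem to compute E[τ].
E[τ] = 453

M_n = X_n^2 − n is a martingale (since E[X_{n+1}^2 | F_n] = X_n^2 + 1). By OST (τ has finite mean in a bounded region), E[M_τ] = E[M_0] = X_0^2 − 0 = 151^2 = 22801. Also E[M_τ] = E[X_τ^2] − E[τ]. The walk exits at 0 or 154, with P(hit 154 first) = 151/154, so E[X_τ^2] = 154^2 · 151/154 + 0 = 23254. Thus E[τ] = E[X_τ^2] − E[M_τ] = 23254 − 22801 = 453 = 151(154 − 151) = 453.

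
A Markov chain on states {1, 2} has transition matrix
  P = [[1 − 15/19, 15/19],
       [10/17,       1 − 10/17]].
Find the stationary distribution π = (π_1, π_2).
π_1 = 38/89, π_2 = 51/89

Solve πP = π with π_1 + π_2 = 1. From πP = π: π_1 · (1 − 15/19) + π_2 · 10/17 = π_1 ⇒ π_2 · 10/17 = π_1 · 15/19 ⇒ π_2/π_1 = (15/19)/(10/17) = 51/38. Together with π_1 + π_2 = 1:
  π_1 = (10/17)/(15/19 + 10/17) = (10/17)/(445/323) = 38/89,
  π_2 = (15/19)/(15/19 + 10/17) = (15/19)/(445/323) = 51/89.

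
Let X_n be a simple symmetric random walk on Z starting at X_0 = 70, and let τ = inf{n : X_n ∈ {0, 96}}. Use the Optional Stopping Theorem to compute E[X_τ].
E[X_τ] = 70

X_n is a martingale and τ is a bounded-mean stopping time (indeed τ is finite a.s. with bounded expectation since the walk is in a bounded region). By the OST, E[X_τ] = E[X_0] = 70. Equivalently: E[X_τ] = 96 · P(hit 96 first) + 0 · P(hit 0 first) = 96 · (70/96) = 70.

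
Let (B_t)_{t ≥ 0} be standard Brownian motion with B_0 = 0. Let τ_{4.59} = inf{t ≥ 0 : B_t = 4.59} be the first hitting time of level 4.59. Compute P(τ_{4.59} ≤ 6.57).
P(τ_{4.59} ≤ 6.57) = 2(1 − Φ(4.59/√6.57)) = 2(1 − Φ(1.7907)) ≈ 0.0733

By the reflection principle for standard BM, P(τ_b ≤ t) = 2 · P(B_t ≥ b). Since B_t ~ N(0, t), P(B_t ≥ 4.59) = 1 − Φ(4.59/√t) = 1 − Φ(4.59/√6.57) = 1 − Φ(1.7907) ≈ 0.03667. Doubling: P(τ_{4.59} ≤ 6.57) ≈ 2 · 0.03667 = 0.07334 ≈ 0.0733.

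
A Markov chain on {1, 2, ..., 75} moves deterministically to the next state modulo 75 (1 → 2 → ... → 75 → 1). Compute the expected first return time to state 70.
E[T_70 | X_0 = 70] = 75

The chain cycles deterministically, so starting at state 70 it returns in exactly 75 steps. Equivalently, the stationary distribution is uniform π_j = 1/75 for every state j, so by Kac's formula E[T_70] = 1/π_70 = 75.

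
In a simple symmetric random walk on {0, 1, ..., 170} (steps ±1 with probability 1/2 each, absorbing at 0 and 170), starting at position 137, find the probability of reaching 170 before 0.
P(hit 170 before 0) = 137/170

Let u_k = P(hit 170 before 0 | start at k). Then u_0 = 0, u_170 = 1, and u_k = u_{k-1}/2 + u_{k+1}/2 for 1 ≤ k ≤ 169. This harmonic recurrence is solved by u_k = k/170, giving u_137 = 137/170.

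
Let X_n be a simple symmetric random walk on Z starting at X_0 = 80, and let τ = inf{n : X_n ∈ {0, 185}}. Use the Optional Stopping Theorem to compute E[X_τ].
E[X_τ] = 80

X_n is a martingale and τ is a bounded-mean stopping time (indeed τ is finite a.s. with bounded expectation since the walk is in a bounded region). By the OST, E[X_τ] = E[X_0] = 80. Equivalently: E[X_τ] = 185 · P(hit 185 first) + 0 · P(hit 0 first) = 185 · (80/185) = 80.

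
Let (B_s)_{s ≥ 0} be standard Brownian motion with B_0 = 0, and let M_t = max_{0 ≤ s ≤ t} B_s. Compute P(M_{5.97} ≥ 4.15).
P(M_{5.97} ≥ 4.15) = 2·P(B_{5.97} ≥ 4.15) = 2(1 − Φ(4.15/√5.97)) ≈ 0.0894

By the reflection principle for Brownian motion, P(M_t ≥ a) = 2 · P(B_t ≥ a) for a ≥ 0. Since B_t ~ N(0, t), P(B_t ≥ 4.15) = 1 − Φ(4.15/√t) = 1 − Φ(4.15/√5.97) = 1 − Φ(1.6985). So
  P(M_{5.97} ≥ 4.15) = 2(1 − Φ(1.6985)) ≈ 0.0894.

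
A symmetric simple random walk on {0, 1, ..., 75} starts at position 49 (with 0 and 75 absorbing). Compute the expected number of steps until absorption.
E[τ | X_0 = 49] = 1274

Let v_k = E[τ | X_0 = k]. Boundary: v_0 = v_75 = 0. Recurrence: v_k = 1 + (v_{k-1} + v_{k+1})/2 for 1 ≤ k ≤ 74. The particular solution to v_k − (v_{k-1} + v_{k+1})/2 = 1 is v_k = −k^2. Adding homogeneous solution A + B k and matching boundaries gives v_k = k (75 − k). Substituting k = 49: v_49 = 49 · 26 = 1274.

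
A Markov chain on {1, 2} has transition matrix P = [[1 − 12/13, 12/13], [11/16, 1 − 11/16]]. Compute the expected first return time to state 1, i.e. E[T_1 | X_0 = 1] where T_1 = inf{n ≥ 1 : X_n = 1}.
E[T_1 | X_0 = 1] = 1/π_1 = 335/143

For an irreducible recurrent Markov chain with stationary distribution π, E[T_i | X_0 = i] = 1/π_i (Kac's formula). Here π_1 = (11/16)/(12/13 + 11/16) = (11/16)/(335/208) = 143/335, so E[T_1 | X_0 = 1] = 1/π_1 = (12/13 + 11/16)/(11/16) = (335/208)/(11/16) = 335/143.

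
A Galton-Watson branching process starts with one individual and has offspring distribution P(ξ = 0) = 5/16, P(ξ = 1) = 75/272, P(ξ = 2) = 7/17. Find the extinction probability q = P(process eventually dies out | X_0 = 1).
q = 85/112

The pgf is f(s) = 5/16 + 75/272·s + 7/17·s². The extinction probability q is the smallest fixed point of f in [0, 1]. Setting s = f(s):
  7/17·s² + (75/272 − 1)·s + 5/16 = 0
  7/17·s² − (5/16 + 7/17)·s + 5/16 = 0
which factors as (s − 1)·(7/17·s − 5/16) = 0, giving roots s = 1 and s = (5/16)/(7/17) = 85/112.
Mean offspring μ = 75/272 + 2·7/17 = 299/272 > 1 (supercritical), so q < 1. The extinction probability is the smaller root: q = (5/16)/(7/17) = 85/112.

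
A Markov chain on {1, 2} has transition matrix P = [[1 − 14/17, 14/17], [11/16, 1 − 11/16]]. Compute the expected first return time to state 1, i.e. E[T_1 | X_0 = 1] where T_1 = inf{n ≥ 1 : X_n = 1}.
E[T_1 | X_0 = 1] = 1/π_1 = 411/187

For an irreducible recurrent Markov chain with stationary distribution π, E[T_i | X_0 = i] = 1/π_i (Kac's formula). Here π_1 = (11/16)/(14/17 + 11/16) = (11/16)/(411/272) = 187/411, so E[T_1 | X_0 = 1] = 1/π_1 = (14/17 + 11/16)/(11/16) = (411/272)/(11/16) = 411/187.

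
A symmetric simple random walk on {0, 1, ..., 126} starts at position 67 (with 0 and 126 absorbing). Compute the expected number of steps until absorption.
E[τ | X_0 = 67] = 3953

Let v_k = E[τ | X_0 = k]. Boundary: v_0 = v_126 = 0. Recurrence: v_k = 1 + (v_{k-1} + v_{k+1})/2 for 1 ≤ k ≤ 125. The particular solution to v_k − (v_{k-1} + v_{k+1})/2 = 1 is v_k = −k^2. Adding homogeneous solution A + B k and matching boundaries gives v_k = k (126 − k). Substituting k = 67: v_67 = 67 · 59 = 3953.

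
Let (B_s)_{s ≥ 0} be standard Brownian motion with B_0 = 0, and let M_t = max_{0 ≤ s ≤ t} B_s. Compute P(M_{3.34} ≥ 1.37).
P(M_{3.34} ≥ 1.37) = 2·P(B_{3.34} ≥ 1.37) = 2(1 − Φ(1.37/√3.34)) ≈ 0.4535

By the reflection principle for Brownian motion, P(M_t ≥ a) = 2 · P(B_t ≥ a) for a ≥ 0. Since B_t ~ N(0, t), P(B_t ≥ 1.37) = 1 − Φ(1.37/√t) = 1 − Φ(1.37/√3.34) = 1 − Φ(0.7496). So
  P(M_{3.34} ≥ 1.37) = 2(1 − Φ(0.7496)) ≈ 0.4535.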